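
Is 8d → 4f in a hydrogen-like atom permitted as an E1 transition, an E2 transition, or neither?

Δl = 3 − 2 = +1; l_i + l_f = 5.
E1 (Δl = ±1): satisfied.
E2 (Δl = 0,±2, l_i+l_f ≥ 2): not satisfied.

E1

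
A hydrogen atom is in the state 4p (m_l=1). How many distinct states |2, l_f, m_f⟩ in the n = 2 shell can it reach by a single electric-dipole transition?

E1 requires Δl = ±1, so l_f ∈ {0, 2}; with 0 ≤ l_f ≤ n_f−1 = 1, the allowed l_f values are {0}.
For l_f = 0: m_f ∈ {m_i−1, m_i, m_i+1} ∩ [−0, 0] = {0} → 1 state.
Total: 1.

1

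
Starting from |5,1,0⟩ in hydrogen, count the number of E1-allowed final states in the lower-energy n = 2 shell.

1

E1 requires Δl = ±1, so l_f ∈ {0, 2}; with 0 ≤ l_f ≤ n_f−1 = 1, the allowed l_f values are {0}.
For l_f = 0: m_f ∈ {m_i−1, m_i, m_i+1} ∩ [−0, 0] = {0} → 1 state.
Total: 1.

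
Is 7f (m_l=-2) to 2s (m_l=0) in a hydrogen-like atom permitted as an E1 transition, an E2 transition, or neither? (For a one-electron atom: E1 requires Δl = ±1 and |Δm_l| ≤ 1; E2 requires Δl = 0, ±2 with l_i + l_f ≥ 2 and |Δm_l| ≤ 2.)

neither

Δl = 0 − 3 = -3; l_i + l_f = 3.
Δm_l = +2.
E1 (Δl = ±1, |Δm_l| ≤ 1): not satisfied.
E2 (Δl = 0,±2, l_i+l_f ≥ 2, |Δm_l| ≤ 2): not satisfied.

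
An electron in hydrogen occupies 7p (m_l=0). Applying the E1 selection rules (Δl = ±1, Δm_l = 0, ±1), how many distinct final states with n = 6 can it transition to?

4

E1 requires Δl = ±1, so l_f ∈ {0, 2}; with 0 ≤ l_f ≤ n_f−1 = 5, the allowed l_f values are {0, 2}.
For l_f = 0: m_f ∈ {m_i−1, m_i, m_i+1} ∩ [−0, 0] = {0} → 1 state.
For l_f = 2: m_f ∈ {m_i−1, m_i, m_i+1} ∩ [−2, 2] = {-1, 0, 1} → 3 states.
Total: 4.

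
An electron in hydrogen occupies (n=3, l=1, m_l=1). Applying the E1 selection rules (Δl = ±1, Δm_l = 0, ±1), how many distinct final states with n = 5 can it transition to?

4

E1 requires Δl = ±1, so l_f ∈ {0, 2}; with 0 ≤ l_f ≤ n_f−1 = 4, the allowed l_f values are {0, 2}.
For l_f = 0: m_f ∈ {m_i−1, m_i, m_i+1} ∩ [−0, 0] = {0} → 1 state.
For l_f = 2: m_f ∈ {m_i−1, m_i, m_i+1} ∩ [−2, 2] = {0, 1, 2} → 3 states.
Total: 4.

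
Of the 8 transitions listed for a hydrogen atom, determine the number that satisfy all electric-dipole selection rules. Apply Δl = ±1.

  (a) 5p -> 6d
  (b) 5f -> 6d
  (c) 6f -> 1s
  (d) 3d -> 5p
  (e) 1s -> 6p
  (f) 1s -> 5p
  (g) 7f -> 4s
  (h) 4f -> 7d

6

(a) allowed
(b) allowed
(c) forbidden — Δl = -3 (E1 requires Δl = ±1)
(d) allowed
(e) allowed
(f) allowed
(g) forbidden — Δl = -3 (E1 requires Δl = ±1)
(h) allowed
Total allowed: 6 of 8.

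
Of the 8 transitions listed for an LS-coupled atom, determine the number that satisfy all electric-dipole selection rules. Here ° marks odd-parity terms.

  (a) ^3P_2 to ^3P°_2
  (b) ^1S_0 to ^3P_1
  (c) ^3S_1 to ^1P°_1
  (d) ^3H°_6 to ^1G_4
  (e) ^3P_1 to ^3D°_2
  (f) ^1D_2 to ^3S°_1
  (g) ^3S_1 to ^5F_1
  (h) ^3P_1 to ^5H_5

(a) allowed
(b) forbidden (parity, ΔS fail)
(c) forbidden (ΔS fails)
(d) forbidden (ΔS, ΔJ fail)
(e) allowed
(f) forbidden (ΔS, ΔL fail)
(g) forbidden (parity, ΔS, ΔL fail)
(h) forbidden (parity, ΔS, ΔL, ΔJ fail)
Total allowed: 2 of 8.

2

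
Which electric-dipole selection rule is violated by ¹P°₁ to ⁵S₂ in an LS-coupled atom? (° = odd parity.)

Reading off the term symbols: S 0→2, L 1→0, J 1→2, parity odd→even.
ΔJ = 0, ±1 (not J=0↔0): J: 1 → 2, ΔJ = +1 — ok.
ΔL = 0, ±1 (not L=0↔0): L: 1 → 0, ΔL = -1 — ok.
Parity must change: odd → even — ok.
ΔS = 0: S: 0 → 2 — fails.

the ΔS = 0 rule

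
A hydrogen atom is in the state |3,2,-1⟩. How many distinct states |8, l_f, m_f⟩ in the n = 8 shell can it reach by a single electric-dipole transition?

5

E1 requires Δl = ±1, so l_f ∈ {1, 3}; with 0 ≤ l_f ≤ n_f−1 = 7, the allowed l_f values are {1, 3}.
For l_f = 1: m_f ∈ {m_i−1, m_i, m_i+1} ∩ [−1, 1] = {-1, 0} → 2 states.
For l_f = 3: m_f ∈ {m_i−1, m_i, m_i+1} ∩ [−3, 3] = {-2, -1, 0} → 3 states.
Total: 5.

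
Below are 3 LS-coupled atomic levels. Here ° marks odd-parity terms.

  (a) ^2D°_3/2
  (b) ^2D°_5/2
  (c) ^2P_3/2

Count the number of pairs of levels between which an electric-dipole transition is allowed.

(a)–(b): forbidden (parity).
(a)–(c): allowed.
(b)–(c): allowed.
Allowed pairs: 2 of 3.

2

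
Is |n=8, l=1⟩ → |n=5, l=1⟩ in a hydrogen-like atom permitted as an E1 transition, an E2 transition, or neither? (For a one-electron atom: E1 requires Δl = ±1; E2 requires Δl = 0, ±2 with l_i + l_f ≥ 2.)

Δl = 1 − 1 = +0; l_i + l_f = 2.
E1 (Δl = ±1): not satisfied.
E2 (Δl = 0,±2, l_i+l_f ≥ 2): satisfied.

E2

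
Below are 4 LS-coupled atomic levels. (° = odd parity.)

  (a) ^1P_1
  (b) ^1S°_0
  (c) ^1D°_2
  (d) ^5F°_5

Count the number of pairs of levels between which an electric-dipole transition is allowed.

(a)–(b): allowed.
(a)–(c): allowed.
(a)–(d): forbidden (ΔS, ΔL, ΔJ).
(b)–(c): forbidden (parity, ΔL, ΔJ).
(b)–(d): forbidden (parity, ΔS, ΔL, ΔJ).
(c)–(d): forbidden (parity, ΔS, ΔJ).
Allowed pairs: 2 of 6.

2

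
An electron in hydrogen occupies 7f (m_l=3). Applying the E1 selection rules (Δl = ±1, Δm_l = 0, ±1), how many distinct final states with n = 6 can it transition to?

4

E1 requires Δl = ±1, so l_f ∈ {2, 4}; with 0 ≤ l_f ≤ n_f−1 = 5, the allowed l_f values are {2, 4}.
For l_f = 2: m_f ∈ {m_i−1, m_i, m_i+1} ∩ [−2, 2] = {2} → 1 state.
For l_f = 4: m_f ∈ {m_i−1, m_i, m_i+1} ∩ [−4, 4] = {2, 3, 4} → 3 states.
Total: 4.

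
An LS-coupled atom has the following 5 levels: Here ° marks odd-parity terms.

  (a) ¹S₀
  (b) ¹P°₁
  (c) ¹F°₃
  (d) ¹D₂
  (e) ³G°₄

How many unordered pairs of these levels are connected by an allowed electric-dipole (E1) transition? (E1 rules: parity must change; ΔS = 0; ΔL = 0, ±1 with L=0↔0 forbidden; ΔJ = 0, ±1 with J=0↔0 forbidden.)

(a)–(b): allowed.
(a)–(c): forbidden (ΔL, ΔJ).
(a)–(d): forbidden (parity, ΔL, ΔJ).
(a)–(e): forbidden (ΔS, ΔL, ΔJ).
(b)–(c): forbidden (parity, ΔL, ΔJ).
(b)–(d): allowed.
(b)–(e): forbidden (parity, ΔS, ΔL, ΔJ).
(c)–(d): allowed.
(c)–(e): forbidden (parity, ΔS).
(d)–(e): forbidden (ΔS, ΔL, ΔJ).
Allowed pairs: 3 of 10.

3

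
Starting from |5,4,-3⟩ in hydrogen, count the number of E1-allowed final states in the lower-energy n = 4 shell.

E1 requires Δl = ±1, so l_f ∈ {3, 5}; with 0 ≤ l_f ≤ n_f−1 = 3, the allowed l_f values are {3}.
For l_f = 3: m_f ∈ {m_i−1, m_i, m_i+1} ∩ [−3, 3] = {-3, -2} → 2 states.
Total: 2.

2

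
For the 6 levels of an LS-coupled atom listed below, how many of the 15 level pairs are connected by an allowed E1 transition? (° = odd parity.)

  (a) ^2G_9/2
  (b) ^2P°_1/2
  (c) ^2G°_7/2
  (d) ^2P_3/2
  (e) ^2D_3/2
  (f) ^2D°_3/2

(a)–(b): forbidden (ΔL, ΔJ).
(a)–(c): allowed.
(a)–(d): forbidden (parity, ΔL, ΔJ).
(a)–(e): forbidden (parity, ΔL, ΔJ).
(a)–(f): forbidden (ΔL, ΔJ).
(b)–(c): forbidden (parity, ΔL, ΔJ).
(b)–(d): allowed.
(b)–(e): allowed.
(b)–(f): forbidden (parity).
(c)–(d): forbidden (ΔL, ΔJ).
(c)–(e): forbidden (ΔL, ΔJ).
(c)–(f): forbidden (parity, ΔL, ΔJ).
(d)–(e): forbidden (parity).
(d)–(f): allowed.
(e)–(f): allowed.
Allowed pairs: 5 of 15.

5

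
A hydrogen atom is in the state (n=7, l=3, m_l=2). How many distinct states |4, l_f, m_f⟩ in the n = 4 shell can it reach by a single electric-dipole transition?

E1 requires Δl = ±1, so l_f ∈ {2, 4}; with 0 ≤ l_f ≤ n_f−1 = 3, the allowed l_f values are {2}.
For l_f = 2: m_f ∈ {m_i−1, m_i, m_i+1} ∩ [−2, 2] = {1, 2} → 2 states.
Total: 2.

2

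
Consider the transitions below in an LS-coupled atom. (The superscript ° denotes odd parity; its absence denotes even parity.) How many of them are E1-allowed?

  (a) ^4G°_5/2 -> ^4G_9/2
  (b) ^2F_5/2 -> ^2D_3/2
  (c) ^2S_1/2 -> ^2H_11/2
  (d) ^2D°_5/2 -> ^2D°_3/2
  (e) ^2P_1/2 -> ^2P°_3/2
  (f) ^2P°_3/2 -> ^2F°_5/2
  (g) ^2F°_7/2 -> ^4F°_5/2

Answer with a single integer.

(a) forbidden (ΔJ fails)
(b) forbidden (parity fails)
(c) forbidden (parity, ΔL, ΔJ fail)
(d) forbidden (parity fails)
(e) allowed
(f) forbidden (parity, ΔL fail)
(g) forbidden (parity, ΔS fail)
Total allowed: 1 of 7.

1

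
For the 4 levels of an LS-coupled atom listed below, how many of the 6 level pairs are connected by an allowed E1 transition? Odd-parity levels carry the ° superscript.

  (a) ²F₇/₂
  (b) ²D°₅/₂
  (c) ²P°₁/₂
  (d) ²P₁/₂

(a)–(b): allowed.
(a)–(c): forbidden (ΔL, ΔJ).
(a)–(d): forbidden (parity, ΔL, ΔJ).
(b)–(c): forbidden (parity, ΔJ).
(b)–(d): forbidden (ΔJ).
(c)–(d): allowed.
Allowed pairs: 2 of 6.

2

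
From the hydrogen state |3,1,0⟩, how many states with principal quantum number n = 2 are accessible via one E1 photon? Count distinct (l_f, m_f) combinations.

1

E1 requires Δl = ±1, so l_f ∈ {0, 2}; with 0 ≤ l_f ≤ n_f−1 = 1, the allowed l_f values are {0}.
For l_f = 0: m_f ∈ {m_i−1, m_i, m_i+1} ∩ [−0, 0] = {0} → 1 state.
Total: 1.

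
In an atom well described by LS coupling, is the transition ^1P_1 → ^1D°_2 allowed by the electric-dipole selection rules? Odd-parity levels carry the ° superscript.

Reading off the term symbols: S 0→0, L 1→2, J 1→2, parity even→odd.
Parity must change: even → odd — passes.
ΔS = 0: S: 0 → 0 — passes.
ΔL = 0, ±1 (not L=0↔0): L: 1 → 2, ΔL = +1 — passes.
ΔJ = 0, ±1 (not J=0↔0): J: 1 → 2, ΔJ = +1 — passes.
All four E1 rules are satisfied.

allowed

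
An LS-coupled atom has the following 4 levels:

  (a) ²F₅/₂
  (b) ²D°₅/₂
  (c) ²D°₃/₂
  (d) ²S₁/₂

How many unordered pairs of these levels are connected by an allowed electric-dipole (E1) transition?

(a)–(b): allowed.
(a)–(c): allowed.
(a)–(d): forbidden (parity, ΔL, ΔJ).
(b)–(c): forbidden (parity).
(b)–(d): forbidden (ΔL, ΔJ).
(c)–(d): forbidden (ΔL).
Allowed pairs: 2 of 6.

2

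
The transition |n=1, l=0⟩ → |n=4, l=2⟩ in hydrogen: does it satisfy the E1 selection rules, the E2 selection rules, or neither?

Δl = 2 − 0 = +2; l_i + l_f = 2.
E1 (Δl = ±1): not satisfied.
E2 (Δl = 0,±2, l_i+l_f ≥ 2): satisfied.

E2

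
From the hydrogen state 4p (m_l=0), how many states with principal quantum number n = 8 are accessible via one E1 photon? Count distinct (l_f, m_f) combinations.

E1 requires Δl = ±1, so l_f ∈ {0, 2}; with 0 ≤ l_f ≤ n_f−1 = 7, the allowed l_f values are {0, 2}.
For l_f = 0: m_f ∈ {m_i−1, m_i, m_i+1} ∩ [−0, 0] = {0} → 1 state.
For l_f = 2: m_f ∈ {m_i−1, m_i, m_i+1} ∩ [−2, 2] = {-1, 0, 1} → 3 states.
Total: 4.

4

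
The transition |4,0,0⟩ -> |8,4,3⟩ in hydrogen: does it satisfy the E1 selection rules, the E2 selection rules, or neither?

neither

Δl = 4 − 0 = +4; l_i + l_f = 4.
Δm_l = +3.
E1 (Δl = ±1, |Δm_l| ≤ 1): not satisfied.
E2 (Δl = 0,±2, l_i+l_f ≥ 2, |Δm_l| ≤ 2): not satisfied.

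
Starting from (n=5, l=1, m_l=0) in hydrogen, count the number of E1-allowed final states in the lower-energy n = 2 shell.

1

E1 requires Δl = ±1, so l_f ∈ {0, 2}; with 0 ≤ l_f ≤ n_f−1 = 1, the allowed l_f values are {0}.
For l_f = 0: m_f ∈ {m_i−1, m_i, m_i+1} ∩ [−0, 0] = {0} → 1 state.
Total: 1.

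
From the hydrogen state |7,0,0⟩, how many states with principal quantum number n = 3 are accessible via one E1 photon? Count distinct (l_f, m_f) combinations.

E1 requires Δl = ±1, so l_f ∈ {-1, 1}; with 0 ≤ l_f ≤ n_f−1 = 2, the allowed l_f values are {1}.
For l_f = 1: m_f ∈ {m_i−1, m_i, m_i+1} ∩ [−1, 1] = {-1, 0, 1} → 3 states.
Total: 3.

3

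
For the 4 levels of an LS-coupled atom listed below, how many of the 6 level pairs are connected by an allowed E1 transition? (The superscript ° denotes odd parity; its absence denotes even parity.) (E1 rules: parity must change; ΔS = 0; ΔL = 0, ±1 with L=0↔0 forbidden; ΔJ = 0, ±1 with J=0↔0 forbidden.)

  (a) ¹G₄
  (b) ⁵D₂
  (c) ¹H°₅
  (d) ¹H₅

(a)–(b): forbidden (parity, ΔS, ΔL, ΔJ).
(a)–(c): allowed.
(a)–(d): forbidden (parity).
(b)–(c): forbidden (ΔS, ΔL, ΔJ).
(b)–(d): forbidden (parity, ΔS, ΔL, ΔJ).
(c)–(d): allowed.
Allowed pairs: 2 of 6.

2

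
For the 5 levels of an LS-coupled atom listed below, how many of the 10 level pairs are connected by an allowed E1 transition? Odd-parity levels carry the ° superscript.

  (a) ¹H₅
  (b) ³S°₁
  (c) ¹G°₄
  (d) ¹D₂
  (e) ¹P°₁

(a)–(b): forbidden (ΔS, ΔL, ΔJ).
(a)–(c): allowed.
(a)–(d): forbidden (parity, ΔL, ΔJ).
(a)–(e): forbidden (ΔL, ΔJ).
(b)–(c): forbidden (parity, ΔS, ΔL, ΔJ).
(b)–(d): forbidden (ΔS, ΔL).
(b)–(e): forbidden (parity, ΔS).
(c)–(d): forbidden (ΔL, ΔJ).
(c)–(e): forbidden (parity, ΔL, ΔJ).
(d)–(e): allowed.
Allowed pairs: 2 of 10.

2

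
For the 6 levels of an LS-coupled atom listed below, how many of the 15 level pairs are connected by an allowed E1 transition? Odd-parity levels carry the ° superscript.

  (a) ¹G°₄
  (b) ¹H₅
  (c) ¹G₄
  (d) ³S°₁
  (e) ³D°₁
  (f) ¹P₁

(a)–(b): allowed.
(a)–(c): allowed.
(a)–(d): forbidden (parity, ΔS, ΔL, ΔJ).
(a)–(e): forbidden (parity, ΔS, ΔL, ΔJ).
(a)–(f): forbidden (ΔL, ΔJ).
(b)–(c): forbidden (parity).
(b)–(d): forbidden (ΔS, ΔL, ΔJ).
(b)–(e): forbidden (ΔS, ΔL, ΔJ).
(b)–(f): forbidden (parity, ΔL, ΔJ).
(c)–(d): forbidden (ΔS, ΔL, ΔJ).
(c)–(e): forbidden (ΔS, ΔL, ΔJ).
(c)–(f): forbidden (parity, ΔL, ΔJ).
(d)–(e): forbidden (parity, ΔL).
(d)–(f): forbidden (ΔS).
(e)–(f): forbidden (ΔS).
Allowed pairs: 2 of 15.

2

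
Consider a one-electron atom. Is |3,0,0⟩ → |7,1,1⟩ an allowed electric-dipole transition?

l: 0 → 1 (Δl = +1). Δl = ±1 ✓.
m_l: 0 → 1 (Δm_l = +1). |Δm_l| ≤ 1 ✓.
All E1 selection rules are satisfied.

allowed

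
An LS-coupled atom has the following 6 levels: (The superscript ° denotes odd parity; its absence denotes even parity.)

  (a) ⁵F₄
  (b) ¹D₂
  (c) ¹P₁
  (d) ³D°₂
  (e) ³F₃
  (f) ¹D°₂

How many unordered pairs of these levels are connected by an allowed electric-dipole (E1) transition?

3

(a)–(b): forbidden (parity, ΔS, ΔJ).
(a)–(c): forbidden (parity, ΔS, ΔL, ΔJ).
(a)–(d): forbidden (ΔS, ΔJ).
(a)–(e): forbidden (parity, ΔS).
(a)–(f): forbidden (ΔS, ΔJ).
(b)–(c): forbidden (parity).
(b)–(d): forbidden (ΔS).
(b)–(e): forbidden (parity, ΔS).
(b)–(f): allowed.
(c)–(d): forbidden (ΔS).
(c)–(e): forbidden (parity, ΔS, ΔL, ΔJ).
(c)–(f): allowed.
(d)–(e): allowed.
(d)–(f): forbidden (parity, ΔS).
(e)–(f): forbidden (ΔS).
Allowed pairs: 3 of 15.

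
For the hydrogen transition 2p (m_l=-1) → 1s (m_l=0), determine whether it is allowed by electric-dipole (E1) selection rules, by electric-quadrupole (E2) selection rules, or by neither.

Δl = 0 − 1 = -1; l_i + l_f = 1.
Δm_l = +1.
E1 (Δl = ±1, |Δm_l| ≤ 1): satisfied.
E2 (Δl = 0,±2, l_i+l_f ≥ 2, |Δm_l| ≤ 2): not satisfied.

E1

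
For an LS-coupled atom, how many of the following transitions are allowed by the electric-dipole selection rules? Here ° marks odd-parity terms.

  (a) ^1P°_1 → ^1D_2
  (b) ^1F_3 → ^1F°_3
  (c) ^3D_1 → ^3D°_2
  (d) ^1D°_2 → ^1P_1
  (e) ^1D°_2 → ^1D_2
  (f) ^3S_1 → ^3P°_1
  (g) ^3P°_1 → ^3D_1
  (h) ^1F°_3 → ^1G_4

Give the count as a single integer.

8

(a) allowed
(b) allowed
(c) allowed
(d) allowed
(e) allowed
(f) allowed
(g) allowed
(h) allowed
Total allowed: 8 of 8.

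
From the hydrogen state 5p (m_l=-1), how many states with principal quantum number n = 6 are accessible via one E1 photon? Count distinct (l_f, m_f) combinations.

E1 requires Δl = ±1, so l_f ∈ {0, 2}; with 0 ≤ l_f ≤ n_f−1 = 5, the allowed l_f values are {0, 2}.
For l_f = 0: m_f ∈ {m_i−1, m_i, m_i+1} ∩ [−0, 0] = {0} → 1 state.
For l_f = 2: m_f ∈ {m_i−1, m_i, m_i+1} ∩ [−2, 2] = {-2, -1, 0} → 3 states.
Total: 4.

4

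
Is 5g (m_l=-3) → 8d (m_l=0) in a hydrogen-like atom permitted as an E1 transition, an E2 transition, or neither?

Δl = 2 − 4 = -2; l_i + l_f = 6.
Δm_l = +3.
E1 (Δl = ±1, |Δm_l| ≤ 1): not satisfied.
E2 (Δl = 0,±2, l_i+l_f ≥ 2, |Δm_l| ≤ 2): not satisfied.

neither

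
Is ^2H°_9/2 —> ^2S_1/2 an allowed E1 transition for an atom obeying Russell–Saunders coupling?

Initial level: S=1/2, L=5, J=9/2, parity odd. Final level: S=1/2, L=0, J=1/2, parity even.
ΔL = 0, ±1 (not L=0↔0): L: 5 → 0, ΔL = -5 — fails.
ΔJ = 0, ±1 (not J=0↔0): J: 9/2 → 1/2, ΔJ = -4 — fails.
Parity must change: odd → even — passes.
ΔS = 0: S: 1/2 → 1/2 — passes.
Rule(s) violated: ΔL, ΔJ.

forbidden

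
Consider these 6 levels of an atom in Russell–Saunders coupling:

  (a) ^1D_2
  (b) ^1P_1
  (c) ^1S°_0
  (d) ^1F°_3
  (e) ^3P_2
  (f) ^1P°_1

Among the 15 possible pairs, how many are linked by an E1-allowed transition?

(a)–(b): forbidden (parity).
(a)–(c): forbidden (ΔL, ΔJ).
(a)–(d): allowed.
(a)–(e): forbidden (parity, ΔS).
(a)–(f): allowed.
(b)–(c): allowed.
(b)–(d): forbidden (ΔL, ΔJ).
(b)–(e): forbidden (parity, ΔS).
(b)–(f): allowed.
(c)–(d): forbidden (parity, ΔL, ΔJ).
(c)–(e): forbidden (ΔS, ΔJ).
(c)–(f): forbidden (parity).
(d)–(e): forbidden (ΔS, ΔL).
(d)–(f): forbidden (parity, ΔL, ΔJ).
(e)–(f): forbidden (ΔS).
Allowed pairs: 4 of 15.

4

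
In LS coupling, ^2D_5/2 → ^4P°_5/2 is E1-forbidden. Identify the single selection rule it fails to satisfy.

Reading off the term symbols: S 1/2→3/2, L 2→1, J 5/2→5/2, parity even→odd.
Parity must change: even → odd — passes.
ΔS = 0: S: 1/2 → 3/2 — fails.
ΔL = 0, ±1 (not L=0↔0): L: 2 → 1, ΔL = -1 — passes.
ΔJ = 0, ±1 (not J=0↔0): J: 5/2 → 5/2, ΔJ = +0 — passes.

the ΔS = 0 rule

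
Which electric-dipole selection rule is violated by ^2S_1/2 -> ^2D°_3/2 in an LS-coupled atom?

the ΔL = 0, ±1 rule

Reading off the term symbols: S 1/2→1/2, L 0→2, J 1/2→3/2, parity even→odd.
Parity must change: even → odd — satisfied.
ΔS = 0: S: 1/2 → 1/2 — satisfied.
ΔL = 0, ±1 (not L=0↔0): L: 0 → 2, ΔL = +2 — violated.
ΔJ = 0, ±1 (not J=0↔0): J: 1/2 → 3/2, ΔJ = +1 — satisfied.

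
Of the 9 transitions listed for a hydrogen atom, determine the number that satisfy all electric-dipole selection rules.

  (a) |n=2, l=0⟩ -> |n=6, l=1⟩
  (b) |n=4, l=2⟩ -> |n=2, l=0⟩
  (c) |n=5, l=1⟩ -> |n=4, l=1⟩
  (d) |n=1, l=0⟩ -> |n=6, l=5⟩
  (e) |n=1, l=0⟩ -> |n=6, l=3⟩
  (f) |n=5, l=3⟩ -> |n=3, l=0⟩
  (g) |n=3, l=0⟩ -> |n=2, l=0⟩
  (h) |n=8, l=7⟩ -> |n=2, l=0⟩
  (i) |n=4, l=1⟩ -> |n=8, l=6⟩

1

(a) allowed
(b) forbidden — Δl = -2 (E1 requires Δl = ±1)
(c) forbidden — Δl = +0 (E1 requires Δl = ±1)
(d) forbidden — Δl = +5 (E1 requires Δl = ±1)
(e) forbidden — Δl = +3 (E1 requires Δl = ±1)
(f) forbidden — Δl = -3 (E1 requires Δl = ±1)
(g) forbidden — Δl = +0 (E1 requires Δl = ±1)
(h) forbidden — Δl = -7 (E1 requires Δl = ±1)
(i) forbidden — Δl = +5 (E1 requires Δl = ±1)
Total allowed: 1 of 9.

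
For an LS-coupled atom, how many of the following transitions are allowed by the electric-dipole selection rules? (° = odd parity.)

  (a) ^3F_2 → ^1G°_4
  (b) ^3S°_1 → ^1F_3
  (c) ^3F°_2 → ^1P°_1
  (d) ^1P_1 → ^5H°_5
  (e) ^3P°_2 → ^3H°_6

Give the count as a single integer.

(a) forbidden (ΔS, ΔJ fail)
(b) forbidden (ΔS, ΔL, ΔJ fail)
(c) forbidden (parity, ΔS, ΔL fail)
(d) forbidden (ΔS, ΔL, ΔJ fail)
(e) forbidden (parity, ΔL, ΔJ fail)
Total allowed: 0 of 5.

0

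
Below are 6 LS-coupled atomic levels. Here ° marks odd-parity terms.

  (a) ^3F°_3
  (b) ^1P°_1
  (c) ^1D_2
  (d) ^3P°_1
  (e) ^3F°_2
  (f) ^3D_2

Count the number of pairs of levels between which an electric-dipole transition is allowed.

(a)–(b): forbidden (parity, ΔS, ΔL, ΔJ).
(a)–(c): forbidden (ΔS).
(a)–(d): forbidden (parity, ΔL, ΔJ).
(a)–(e): forbidden (parity).
(a)–(f): allowed.
(b)–(c): allowed.
(b)–(d): forbidden (parity, ΔS).
(b)–(e): forbidden (parity, ΔS, ΔL).
(b)–(f): forbidden (ΔS).
(c)–(d): forbidden (ΔS).
(c)–(e): forbidden (ΔS).
(c)–(f): forbidden (parity, ΔS).
(d)–(e): forbidden (parity, ΔL).
(d)–(f): allowed.
(e)–(f): allowed.
Allowed pairs: 4 of 15.

4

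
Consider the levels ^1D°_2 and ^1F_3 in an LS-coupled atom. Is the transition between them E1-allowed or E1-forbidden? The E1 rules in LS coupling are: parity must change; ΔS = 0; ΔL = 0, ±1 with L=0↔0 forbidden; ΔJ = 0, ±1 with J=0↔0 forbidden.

Initial level: S=0, L=2, J=2, parity odd. Final level: S=0, L=3, J=3, parity even.
Parity must change: odd → even — ok.
ΔS = 0: S: 0 → 0 — ok.
ΔL = 0, ±1 (not L=0↔0): L: 2 → 3, ΔL = +1 — ok.
ΔJ = 0, ±1 (not J=0↔0): J: 2 → 3, ΔJ = +1 — ok.
All four E1 rules are satisfied.

allowed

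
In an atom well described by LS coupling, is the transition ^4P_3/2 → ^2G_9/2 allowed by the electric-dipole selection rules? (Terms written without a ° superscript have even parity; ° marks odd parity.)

forbidden

ΔJ = 0, ±1 (not J=0↔0): J: 3/2 → 9/2, ΔJ = +3 — fails.
ΔS = 0: S: 3/2 → 1/2 — fails.
ΔL = 0, ±1 (not L=0↔0): L: 1 → 4, ΔL = +3 — fails.
Parity must change: even → even — fails.
Rule(s) violated: parity, ΔS, ΔL, ΔJ.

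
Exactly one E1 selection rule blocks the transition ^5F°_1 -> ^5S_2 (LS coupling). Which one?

Initial level: S=2, L=3, J=1, parity odd. Final level: S=2, L=0, J=2, parity even.
Parity must change: odd → even — ok.
ΔS = 0: S: 2 → 2 — ok.
ΔL = 0, ±1 (not L=0↔0): L: 3 → 0, ΔL = -3 — fails.
ΔJ = 0, ±1 (not J=0↔0): J: 1 → 2, ΔJ = +1 — ok.

the ΔL = 0, ±1 rule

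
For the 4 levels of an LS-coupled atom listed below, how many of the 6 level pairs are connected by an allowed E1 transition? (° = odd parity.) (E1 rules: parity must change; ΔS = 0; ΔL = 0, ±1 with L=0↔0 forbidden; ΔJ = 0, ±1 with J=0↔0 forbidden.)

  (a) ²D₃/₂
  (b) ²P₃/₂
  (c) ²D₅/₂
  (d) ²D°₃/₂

3

(a)–(b): forbidden (parity).
(a)–(c): forbidden (parity).
(a)–(d): allowed.
(b)–(c): forbidden (parity).
(b)–(d): allowed.
(c)–(d): allowed.
Allowed pairs: 3 of 6.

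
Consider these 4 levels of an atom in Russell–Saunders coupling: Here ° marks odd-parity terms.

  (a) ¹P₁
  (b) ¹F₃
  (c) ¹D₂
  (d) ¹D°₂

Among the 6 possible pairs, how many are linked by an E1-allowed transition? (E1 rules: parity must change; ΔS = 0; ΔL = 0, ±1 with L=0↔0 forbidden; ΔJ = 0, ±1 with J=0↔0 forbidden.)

(a)–(b): forbidden (parity, ΔL, ΔJ).
(a)–(c): forbidden (parity).
(a)–(d): allowed.
(b)–(c): forbidden (parity).
(b)–(d): allowed.
(c)–(d): allowed.
Allowed pairs: 3 of 6.

3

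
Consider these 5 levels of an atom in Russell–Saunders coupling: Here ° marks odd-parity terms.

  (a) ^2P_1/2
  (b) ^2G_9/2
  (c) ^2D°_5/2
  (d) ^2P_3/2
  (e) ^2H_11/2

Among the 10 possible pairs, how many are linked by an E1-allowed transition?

1

(a)–(b): forbidden (parity, ΔL, ΔJ).
(a)–(c): forbidden (ΔJ).
(a)–(d): forbidden (parity).
(a)–(e): forbidden (parity, ΔL, ΔJ).
(b)–(c): forbidden (ΔL, ΔJ).
(b)–(d): forbidden (parity, ΔL, ΔJ).
(b)–(e): forbidden (parity).
(c)–(d): allowed.
(c)–(e): forbidden (ΔL, ΔJ).
(d)–(e): forbidden (parity, ΔL, ΔJ).
Allowed pairs: 1 of 10.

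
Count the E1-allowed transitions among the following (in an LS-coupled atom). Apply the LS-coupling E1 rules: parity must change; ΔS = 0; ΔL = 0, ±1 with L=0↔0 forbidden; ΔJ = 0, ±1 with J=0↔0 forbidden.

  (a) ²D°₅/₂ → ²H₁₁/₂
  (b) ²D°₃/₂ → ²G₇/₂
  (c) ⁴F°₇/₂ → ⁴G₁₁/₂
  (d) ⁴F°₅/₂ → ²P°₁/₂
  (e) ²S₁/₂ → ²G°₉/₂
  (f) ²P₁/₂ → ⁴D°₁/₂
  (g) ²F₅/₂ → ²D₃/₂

0

(a) forbidden (ΔL, ΔJ fail)
(b) forbidden (ΔL, ΔJ fail)
(c) forbidden (ΔJ fails)
(d) forbidden (parity, ΔS, ΔL, ΔJ fail)
(e) forbidden (ΔL, ΔJ fail)
(f) forbidden (ΔS fails)
(g) forbidden (parity fails)
Total allowed: 0 of 7.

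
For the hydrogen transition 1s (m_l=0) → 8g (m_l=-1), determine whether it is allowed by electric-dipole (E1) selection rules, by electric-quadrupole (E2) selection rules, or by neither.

neither

Δl = 4 − 0 = +4; l_i + l_f = 4.
Δm_l = -1.
E1 (Δl = ±1, |Δm_l| ≤ 1): not satisfied.
E2 (Δl = 0,±2, l_i+l_f ≥ 2, |Δm_l| ≤ 2): not satisfied.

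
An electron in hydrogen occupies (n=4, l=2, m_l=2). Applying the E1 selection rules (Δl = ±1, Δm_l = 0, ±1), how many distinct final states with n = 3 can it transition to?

1

E1 requires Δl = ±1, so l_f ∈ {1, 3}; with 0 ≤ l_f ≤ n_f−1 = 2, the allowed l_f values are {1}.
For l_f = 1: m_f ∈ {m_i−1, m_i, m_i+1} ∩ [−1, 1] = {1} → 1 state.
Total: 1.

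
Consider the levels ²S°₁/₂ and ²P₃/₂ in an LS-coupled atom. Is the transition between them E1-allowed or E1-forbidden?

Reading off the term symbols: S 1/2→1/2, L 0→1, J 1/2→3/2, parity odd→even.
Parity must change: odd → even — passes.
ΔS = 0: S: 1/2 → 1/2 — passes.
ΔL = 0, ±1 (not L=0↔0): L: 0 → 1, ΔL = +1 — passes.
ΔJ = 0, ±1 (not J=0↔0): J: 1/2 → 3/2, ΔJ = +1 — passes.
All four E1 rules are satisfied.

allowed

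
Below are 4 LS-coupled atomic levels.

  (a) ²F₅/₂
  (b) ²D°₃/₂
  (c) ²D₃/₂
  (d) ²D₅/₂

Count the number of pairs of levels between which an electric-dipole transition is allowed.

(a)–(b): allowed.
(a)–(c): forbidden (parity).
(a)–(d): forbidden (parity).
(b)–(c): allowed.
(b)–(d): allowed.
(c)–(d): forbidden (parity).
Allowed pairs: 3 of 6.

3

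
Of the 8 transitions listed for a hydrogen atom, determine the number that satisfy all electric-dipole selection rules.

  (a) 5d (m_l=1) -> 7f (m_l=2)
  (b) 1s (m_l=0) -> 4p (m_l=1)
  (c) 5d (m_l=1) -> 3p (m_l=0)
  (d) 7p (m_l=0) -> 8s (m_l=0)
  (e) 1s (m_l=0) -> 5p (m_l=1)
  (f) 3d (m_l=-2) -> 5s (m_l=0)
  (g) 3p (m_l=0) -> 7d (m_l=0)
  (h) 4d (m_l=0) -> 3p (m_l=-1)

(a) allowed
(b) allowed
(c) allowed
(d) allowed
(e) allowed
(f) forbidden — Δl = -2 (E1 requires Δl = ±1); Δm_l = +2 (E1 requires Δm_l = 0, ±1)
(g) allowed
(h) allowed
Total allowed: 7 of 8.

7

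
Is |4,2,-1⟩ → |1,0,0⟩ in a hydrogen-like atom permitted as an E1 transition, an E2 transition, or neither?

E2

Δl = 0 − 2 = -2; l_i + l_f = 2.
Δm_l = +1.
E1 (Δl = ±1, |Δm_l| ≤ 1): not satisfied.
E2 (Δl = 0,±2, l_i+l_f ≥ 2, |Δm_l| ≤ 2): satisfied.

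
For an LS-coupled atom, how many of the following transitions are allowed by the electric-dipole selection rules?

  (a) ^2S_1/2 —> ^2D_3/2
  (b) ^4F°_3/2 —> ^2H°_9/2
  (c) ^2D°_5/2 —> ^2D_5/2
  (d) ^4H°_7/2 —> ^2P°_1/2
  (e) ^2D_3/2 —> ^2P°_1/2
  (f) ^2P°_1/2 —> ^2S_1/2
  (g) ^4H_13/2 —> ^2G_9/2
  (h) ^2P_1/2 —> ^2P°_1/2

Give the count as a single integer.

(a) forbidden (parity, ΔL fail)
(b) forbidden (parity, ΔS, ΔL, ΔJ fail)
(c) allowed
(d) forbidden (parity, ΔS, ΔL, ΔJ fail)
(e) allowed
(f) allowed
(g) forbidden (parity, ΔS, ΔJ fail)
(h) allowed
Total allowed: 4 of 8.

4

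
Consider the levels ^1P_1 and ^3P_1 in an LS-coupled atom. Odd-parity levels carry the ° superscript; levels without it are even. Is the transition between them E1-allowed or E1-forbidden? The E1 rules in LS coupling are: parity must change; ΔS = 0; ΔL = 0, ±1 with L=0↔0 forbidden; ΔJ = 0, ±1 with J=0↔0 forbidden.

forbidden

Initial level: S=0, L=1, J=1, parity even. Final level: S=1, L=1, J=1, parity even.
Parity must change: even → even — fails.
ΔS = 0: S: 0 → 1 — fails.
ΔL = 0, ±1 (not L=0↔0): L: 1 → 1, ΔL = +0 — ok.
ΔJ = 0, ±1 (not J=0↔0): J: 1 → 1, ΔJ = +0 — ok.
Rule(s) violated: parity, ΔS.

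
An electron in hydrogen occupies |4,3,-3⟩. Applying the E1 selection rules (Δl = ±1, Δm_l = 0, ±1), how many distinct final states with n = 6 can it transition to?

4

E1 requires Δl = ±1, so l_f ∈ {2, 4}; with 0 ≤ l_f ≤ n_f−1 = 5, the allowed l_f values are {2, 4}.
For l_f = 2: m_f ∈ {m_i−1, m_i, m_i+1} ∩ [−2, 2] = {-2} → 1 state.
For l_f = 4: m_f ∈ {m_i−1, m_i, m_i+1} ∩ [−4, 4] = {-4, -3, -2} → 3 states.
Total: 4.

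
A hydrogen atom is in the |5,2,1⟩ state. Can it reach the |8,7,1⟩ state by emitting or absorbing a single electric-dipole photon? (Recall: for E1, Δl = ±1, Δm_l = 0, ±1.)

forbidden

Δl = 7 − 2 = +5; the E1 rule Δl = ±1 is ✗.
Δm_l = 1 − (1) = +0. E1 requires Δm_l = 0, ±1: ✓.
The transition is electric-dipole forbidden.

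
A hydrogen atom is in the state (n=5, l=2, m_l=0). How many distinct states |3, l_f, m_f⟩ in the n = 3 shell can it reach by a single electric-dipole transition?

3

E1 requires Δl = ±1, so l_f ∈ {1, 3}; with 0 ≤ l_f ≤ n_f−1 = 2, the allowed l_f values are {1}.
For l_f = 1: m_f ∈ {m_i−1, m_i, m_i+1} ∩ [−1, 1] = {-1, 0, 1} → 3 states.
Total: 3.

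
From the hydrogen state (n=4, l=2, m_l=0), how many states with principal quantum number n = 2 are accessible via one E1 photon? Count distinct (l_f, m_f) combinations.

E1 requires Δl = ±1, so l_f ∈ {1, 3}; with 0 ≤ l_f ≤ n_f−1 = 1, the allowed l_f values are {1}.
For l_f = 1: m_f ∈ {m_i−1, m_i, m_i+1} ∩ [−1, 1] = {-1, 0, 1} → 3 states.
Total: 3.

3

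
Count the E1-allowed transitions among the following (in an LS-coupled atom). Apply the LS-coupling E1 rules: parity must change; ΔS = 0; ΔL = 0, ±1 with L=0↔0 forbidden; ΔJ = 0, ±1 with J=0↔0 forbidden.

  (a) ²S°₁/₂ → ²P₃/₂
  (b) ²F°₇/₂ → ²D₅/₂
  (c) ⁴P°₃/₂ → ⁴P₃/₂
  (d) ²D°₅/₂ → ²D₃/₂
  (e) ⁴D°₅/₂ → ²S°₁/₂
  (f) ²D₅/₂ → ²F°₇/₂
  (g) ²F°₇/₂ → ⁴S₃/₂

5

(a) allowed
(b) allowed
(c) allowed
(d) allowed
(e) forbidden (parity, ΔS, ΔL, ΔJ fail)
(f) allowed
(g) forbidden (ΔS, ΔL, ΔJ fail)
Total allowed: 5 of 7.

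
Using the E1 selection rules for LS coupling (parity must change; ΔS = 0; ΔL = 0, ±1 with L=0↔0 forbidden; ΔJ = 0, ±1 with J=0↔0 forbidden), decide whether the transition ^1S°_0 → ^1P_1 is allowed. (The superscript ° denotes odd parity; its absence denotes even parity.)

allowed

Parity must change: odd → even — ok.
ΔS = 0: S: 0 → 0 — ok.
ΔL = 0, ±1 (not L=0↔0): L: 0 → 1, ΔL = +1 — ok.
ΔJ = 0, ±1 (not J=0↔0): J: 0 → 1, ΔJ = +1 — ok.
All four E1 rules are satisfied.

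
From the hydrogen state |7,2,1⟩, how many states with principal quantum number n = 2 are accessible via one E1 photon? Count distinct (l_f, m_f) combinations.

2

E1 requires Δl = ±1, so l_f ∈ {1, 3}; with 0 ≤ l_f ≤ n_f−1 = 1, the allowed l_f values are {1}.
For l_f = 1: m_f ∈ {m_i−1, m_i, m_i+1} ∩ [−1, 1] = {0, 1} → 2 states.
Total: 2.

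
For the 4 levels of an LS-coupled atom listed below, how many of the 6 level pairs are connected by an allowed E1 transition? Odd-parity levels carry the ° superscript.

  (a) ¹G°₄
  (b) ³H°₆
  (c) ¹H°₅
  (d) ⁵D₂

(a)–(b): forbidden (parity, ΔS, ΔJ).
(a)–(c): forbidden (parity).
(a)–(d): forbidden (ΔS, ΔL, ΔJ).
(b)–(c): forbidden (parity, ΔS).
(b)–(d): forbidden (ΔS, ΔL, ΔJ).
(c)–(d): forbidden (ΔS, ΔL, ΔJ).
Allowed pairs: 0 of 6.

0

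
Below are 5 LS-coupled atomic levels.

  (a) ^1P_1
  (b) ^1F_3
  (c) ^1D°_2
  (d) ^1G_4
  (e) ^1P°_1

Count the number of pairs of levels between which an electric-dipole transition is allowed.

(a)–(b): forbidden (parity, ΔL, ΔJ).
(a)–(c): allowed.
(a)–(d): forbidden (parity, ΔL, ΔJ).
(a)–(e): allowed.
(b)–(c): allowed.
(b)–(d): forbidden (parity).
(b)–(e): forbidden (ΔL, ΔJ).
(c)–(d): forbidden (ΔL, ΔJ).
(c)–(e): forbidden (parity).
(d)–(e): forbidden (ΔL, ΔJ).
Allowed pairs: 3 of 10.

3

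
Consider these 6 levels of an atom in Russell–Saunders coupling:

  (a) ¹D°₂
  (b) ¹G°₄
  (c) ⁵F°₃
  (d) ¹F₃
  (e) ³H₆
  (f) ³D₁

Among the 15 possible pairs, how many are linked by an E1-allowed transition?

(a)–(b): forbidden (parity, ΔL, ΔJ).
(a)–(c): forbidden (parity, ΔS).
(a)–(d): allowed.
(a)–(e): forbidden (ΔS, ΔL, ΔJ).
(a)–(f): forbidden (ΔS).
(b)–(c): forbidden (parity, ΔS).
(b)–(d): allowed.
(b)–(e): forbidden (ΔS, ΔJ).
(b)–(f): forbidden (ΔS, ΔL, ΔJ).
(c)–(d): forbidden (ΔS).
(c)–(e): forbidden (ΔS, ΔL, ΔJ).
(c)–(f): forbidden (ΔS, ΔJ).
(d)–(e): forbidden (parity, ΔS, ΔL, ΔJ).
(d)–(f): forbidden (parity, ΔS, ΔJ).
(e)–(f): forbidden (parity, ΔL, ΔJ).
Allowed pairs: 2 of 15.

2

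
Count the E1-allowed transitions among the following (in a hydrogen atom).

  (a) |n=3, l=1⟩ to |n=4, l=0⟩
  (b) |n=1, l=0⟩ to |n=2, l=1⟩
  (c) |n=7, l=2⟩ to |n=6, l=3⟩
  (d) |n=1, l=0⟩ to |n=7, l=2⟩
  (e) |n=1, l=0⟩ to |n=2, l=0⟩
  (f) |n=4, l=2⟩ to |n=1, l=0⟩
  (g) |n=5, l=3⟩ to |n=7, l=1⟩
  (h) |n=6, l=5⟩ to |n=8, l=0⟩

3

(a) allowed
(b) allowed
(c) allowed
(d) forbidden — Δl = +2 (E1 requires Δl = ±1)
(e) forbidden — Δl = +0 (E1 requires Δl = ±1)
(f) forbidden — Δl = -2 (E1 requires Δl = ±1)
(g) forbidden — Δl = -2 (E1 requires Δl = ±1)
(h) forbidden — Δl = -5 (E1 requires Δl = ±1)
Total allowed: 3 of 8.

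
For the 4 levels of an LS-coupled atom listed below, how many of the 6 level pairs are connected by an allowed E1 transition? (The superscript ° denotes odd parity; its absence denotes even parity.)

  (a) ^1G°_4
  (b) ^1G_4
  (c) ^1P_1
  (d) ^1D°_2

(a)–(b): allowed.
(a)–(c): forbidden (ΔL, ΔJ).
(a)–(d): forbidden (parity, ΔL, ΔJ).
(b)–(c): forbidden (parity, ΔL, ΔJ).
(b)–(d): forbidden (ΔL, ΔJ).
(c)–(d): allowed.
Allowed pairs: 2 of 6.

2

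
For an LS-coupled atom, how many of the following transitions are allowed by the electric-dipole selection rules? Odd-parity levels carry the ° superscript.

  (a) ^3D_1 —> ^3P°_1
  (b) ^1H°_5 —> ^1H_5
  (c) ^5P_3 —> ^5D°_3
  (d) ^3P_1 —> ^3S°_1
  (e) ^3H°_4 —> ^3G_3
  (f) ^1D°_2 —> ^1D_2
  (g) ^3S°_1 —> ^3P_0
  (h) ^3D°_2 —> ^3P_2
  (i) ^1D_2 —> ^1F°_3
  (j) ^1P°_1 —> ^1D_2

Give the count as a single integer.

(a) allowed
(b) allowed
(c) allowed
(d) allowed
(e) allowed
(f) allowed
(g) allowed
(h) allowed
(i) allowed
(j) allowed
Total allowed: 10 of 10.

10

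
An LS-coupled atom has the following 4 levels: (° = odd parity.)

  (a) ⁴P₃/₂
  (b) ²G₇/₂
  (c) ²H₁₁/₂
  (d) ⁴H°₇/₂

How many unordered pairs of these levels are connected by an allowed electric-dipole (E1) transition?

(a)–(b): forbidden (parity, ΔS, ΔL, ΔJ).
(a)–(c): forbidden (parity, ΔS, ΔL, ΔJ).
(a)–(d): forbidden (ΔL, ΔJ).
(b)–(c): forbidden (parity, ΔJ).
(b)–(d): forbidden (ΔS).
(c)–(d): forbidden (ΔS, ΔJ).
Allowed pairs: 0 of 6.

0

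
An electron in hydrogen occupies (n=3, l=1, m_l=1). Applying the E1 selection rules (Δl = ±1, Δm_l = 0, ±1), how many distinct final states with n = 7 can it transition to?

E1 requires Δl = ±1, so l_f ∈ {0, 2}; with 0 ≤ l_f ≤ n_f−1 = 6, the allowed l_f values are {0, 2}.
For l_f = 0: m_f ∈ {m_i−1, m_i, m_i+1} ∩ [−0, 0] = {0} → 1 state.
For l_f = 2: m_f ∈ {m_i−1, m_i, m_i+1} ∩ [−2, 2] = {0, 1, 2} → 3 states.
Total: 4.

4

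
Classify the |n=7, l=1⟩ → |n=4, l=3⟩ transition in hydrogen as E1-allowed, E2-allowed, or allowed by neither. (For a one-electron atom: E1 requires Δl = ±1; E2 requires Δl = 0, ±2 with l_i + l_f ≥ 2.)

Δl = 3 − 1 = +2; l_i + l_f = 4.
E1 (Δl = ±1): not satisfied.
E2 (Δl = 0,±2, l_i+l_f ≥ 2): satisfied.

E2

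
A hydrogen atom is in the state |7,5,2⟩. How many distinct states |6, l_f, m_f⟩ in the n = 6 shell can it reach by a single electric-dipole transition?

3

E1 requires Δl = ±1, so l_f ∈ {4, 6}; with 0 ≤ l_f ≤ n_f−1 = 5, the allowed l_f values are {4}.
For l_f = 4: m_f ∈ {m_i−1, m_i, m_i+1} ∩ [−4, 4] = {1, 2, 3} → 3 states.
Total: 3.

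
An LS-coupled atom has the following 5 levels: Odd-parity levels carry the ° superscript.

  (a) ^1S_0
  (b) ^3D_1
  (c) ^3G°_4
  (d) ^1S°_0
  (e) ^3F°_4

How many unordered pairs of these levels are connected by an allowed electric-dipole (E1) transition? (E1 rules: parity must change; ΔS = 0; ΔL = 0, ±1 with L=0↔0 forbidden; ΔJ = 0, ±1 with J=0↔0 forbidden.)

0

(a)–(b): forbidden (parity, ΔS, ΔL).
(a)–(c): forbidden (ΔS, ΔL, ΔJ).
(a)–(d): forbidden (ΔL, ΔJ).
(a)–(e): forbidden (ΔS, ΔL, ΔJ).
(b)–(c): forbidden (ΔL, ΔJ).
(b)–(d): forbidden (ΔS, ΔL).
(b)–(e): forbidden (ΔJ).
(c)–(d): forbidden (parity, ΔS, ΔL, ΔJ).
(c)–(e): forbidden (parity).
(d)–(e): forbidden (parity, ΔS, ΔL, ΔJ).
Allowed pairs: 0 of 10.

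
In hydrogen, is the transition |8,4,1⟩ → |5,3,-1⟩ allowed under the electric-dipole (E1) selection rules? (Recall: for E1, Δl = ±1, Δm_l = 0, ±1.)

Initial l = 4, final l = 3, so Δl = -1. E1 requires Δl = ±1: ok.
Δm_l = -1 − (1) = -2. E1 requires Δm_l = 0, ±1: fails.
The transition is electric-dipole forbidden.

forbidden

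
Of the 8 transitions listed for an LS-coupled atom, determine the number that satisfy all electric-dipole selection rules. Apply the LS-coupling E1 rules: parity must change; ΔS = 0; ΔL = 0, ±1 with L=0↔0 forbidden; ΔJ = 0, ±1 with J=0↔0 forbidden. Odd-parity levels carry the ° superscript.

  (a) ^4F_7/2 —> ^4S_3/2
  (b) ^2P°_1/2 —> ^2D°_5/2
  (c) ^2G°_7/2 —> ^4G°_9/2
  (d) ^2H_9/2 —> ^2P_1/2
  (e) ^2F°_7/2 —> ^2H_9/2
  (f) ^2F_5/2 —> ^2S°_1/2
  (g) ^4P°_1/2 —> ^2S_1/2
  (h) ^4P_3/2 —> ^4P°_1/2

(a) forbidden (parity, ΔL, ΔJ fail)
(b) forbidden (parity, ΔJ fail)
(c) forbidden (parity, ΔS fail)
(d) forbidden (parity, ΔL, ΔJ fail)
(e) forbidden (ΔL fails)
(f) forbidden (ΔL, ΔJ fail)
(g) forbidden (ΔS fails)
(h) allowed
Total allowed: 1 of 8.

1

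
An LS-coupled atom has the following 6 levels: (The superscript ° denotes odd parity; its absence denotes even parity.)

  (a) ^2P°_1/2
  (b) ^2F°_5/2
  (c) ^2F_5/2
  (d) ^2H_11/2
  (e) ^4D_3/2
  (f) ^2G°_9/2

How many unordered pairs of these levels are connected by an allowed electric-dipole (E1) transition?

2

(a)–(b): forbidden (parity, ΔL, ΔJ).
(a)–(c): forbidden (ΔL, ΔJ).
(a)–(d): forbidden (ΔL, ΔJ).
(a)–(e): forbidden (ΔS).
(a)–(f): forbidden (parity, ΔL, ΔJ).
(b)–(c): allowed.
(b)–(d): forbidden (ΔL, ΔJ).
(b)–(e): forbidden (ΔS).
(b)–(f): forbidden (parity, ΔJ).
(c)–(d): forbidden (parity, ΔL, ΔJ).
(c)–(e): forbidden (parity, ΔS).
(c)–(f): forbidden (ΔJ).
(d)–(e): forbidden (parity, ΔS, ΔL, ΔJ).
(d)–(f): allowed.
(e)–(f): forbidden (ΔS, ΔL, ΔJ).
Allowed pairs: 2 of 15.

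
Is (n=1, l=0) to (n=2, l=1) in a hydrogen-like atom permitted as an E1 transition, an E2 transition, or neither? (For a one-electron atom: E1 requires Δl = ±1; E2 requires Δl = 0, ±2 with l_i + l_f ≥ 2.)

E1

Δl = 1 − 0 = +1; l_i + l_f = 1.
E1 (Δl = ±1): satisfied.
E2 (Δl = 0,±2, l_i+l_f ≥ 2): not satisfied.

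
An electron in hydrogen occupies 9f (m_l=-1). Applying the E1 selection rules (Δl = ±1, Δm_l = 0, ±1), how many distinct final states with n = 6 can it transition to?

6

E1 requires Δl = ±1, so l_f ∈ {2, 4}; with 0 ≤ l_f ≤ n_f−1 = 5, the allowed l_f values are {2, 4}.
For l_f = 2: m_f ∈ {m_i−1, m_i, m_i+1} ∩ [−2, 2] = {-2, -1, 0} → 3 states.
For l_f = 4: m_f ∈ {m_i−1, m_i, m_i+1} ∩ [−4, 4] = {-2, -1, 0} → 3 states.
Total: 6.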